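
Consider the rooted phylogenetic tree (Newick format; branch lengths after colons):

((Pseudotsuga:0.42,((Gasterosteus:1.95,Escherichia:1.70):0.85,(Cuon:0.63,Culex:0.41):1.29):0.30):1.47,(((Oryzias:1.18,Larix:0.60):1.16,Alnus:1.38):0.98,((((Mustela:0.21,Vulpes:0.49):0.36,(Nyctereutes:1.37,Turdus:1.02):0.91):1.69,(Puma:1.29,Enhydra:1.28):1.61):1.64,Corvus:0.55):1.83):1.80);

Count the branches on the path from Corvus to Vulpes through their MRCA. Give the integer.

5

The MRCA of Corvus and Vulpes is the node subtending ((((Mustela,Vulpes),(Nyctereutes,Turdus)),(Puma,Enhydra)),Corvus).
From Corvus up to that node: 1 branch. From Vulpes up to the same node: 4 branches. Total: 1 + 4 = 5.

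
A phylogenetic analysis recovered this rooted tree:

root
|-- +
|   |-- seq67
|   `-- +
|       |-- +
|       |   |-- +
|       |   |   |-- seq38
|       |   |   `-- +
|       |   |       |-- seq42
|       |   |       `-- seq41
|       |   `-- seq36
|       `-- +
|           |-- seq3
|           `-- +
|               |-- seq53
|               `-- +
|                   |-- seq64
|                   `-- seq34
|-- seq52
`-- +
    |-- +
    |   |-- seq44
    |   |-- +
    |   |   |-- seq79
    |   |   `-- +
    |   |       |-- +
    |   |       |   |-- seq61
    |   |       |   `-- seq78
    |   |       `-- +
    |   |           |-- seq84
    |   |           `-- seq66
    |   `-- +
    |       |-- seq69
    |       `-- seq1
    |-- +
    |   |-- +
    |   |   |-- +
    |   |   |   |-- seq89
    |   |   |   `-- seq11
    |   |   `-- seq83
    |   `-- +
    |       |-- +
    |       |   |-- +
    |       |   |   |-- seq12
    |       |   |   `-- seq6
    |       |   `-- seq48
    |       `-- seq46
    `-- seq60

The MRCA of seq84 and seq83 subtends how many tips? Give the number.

16

The MRCA of seq84 and seq83 is the node subtending ((seq44,(seq79,((seq61,seq78),(seq84,seq66))),(seq69,seq1)),(((seq89,seq11),seq83),(((seq12,seq6),seq48),seq46)),seq60).
That clade contains 16 terminal taxa: seq1, seq11, seq12, seq44, seq46, seq48, seq6, seq60, seq61, seq66, seq69, seq78, seq79, seq83, seq84, seq89.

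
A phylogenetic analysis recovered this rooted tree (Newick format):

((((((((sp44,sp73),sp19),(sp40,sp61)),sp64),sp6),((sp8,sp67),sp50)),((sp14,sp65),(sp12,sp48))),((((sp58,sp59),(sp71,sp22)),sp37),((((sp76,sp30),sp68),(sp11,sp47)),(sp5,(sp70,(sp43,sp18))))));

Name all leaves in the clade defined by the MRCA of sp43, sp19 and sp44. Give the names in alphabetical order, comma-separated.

sp11, sp12, sp14, sp18, sp19, sp22, sp30, sp37, sp40, sp43, sp44, sp47, sp48, sp5, sp50, sp58, sp59, sp6, sp61, sp64, sp65, sp67, sp68, sp70, sp71, sp73, sp76, sp8

Tracing sp43: it sits inside (sp43,sp18).
Tracing sp19: it sits inside ((sp44,sp73),sp19).
Tracing sp44: it sits inside (sp44,sp73).
The smallest clade enclosing all 3 is the whole tree (their MRCA is the root), so the answer is all 28 tips in alphabetical order.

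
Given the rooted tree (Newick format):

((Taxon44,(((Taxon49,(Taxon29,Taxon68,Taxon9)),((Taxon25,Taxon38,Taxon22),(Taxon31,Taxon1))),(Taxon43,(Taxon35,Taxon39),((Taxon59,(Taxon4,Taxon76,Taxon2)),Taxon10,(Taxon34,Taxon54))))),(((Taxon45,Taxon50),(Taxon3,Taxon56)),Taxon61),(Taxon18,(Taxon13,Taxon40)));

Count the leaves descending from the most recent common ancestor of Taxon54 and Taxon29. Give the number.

19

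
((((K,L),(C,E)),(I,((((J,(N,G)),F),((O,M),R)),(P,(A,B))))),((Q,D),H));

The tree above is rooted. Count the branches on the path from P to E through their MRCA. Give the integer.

7

The MRCA of P and E is the node subtending (((K,L),(C,E)),(I,((((J,(N,G)),F),((O,M),R)),(P,(A,B))))).
From P up to that node: 4 branches. From E up to the same node: 3 branches. Total: 4 + 3 = 7.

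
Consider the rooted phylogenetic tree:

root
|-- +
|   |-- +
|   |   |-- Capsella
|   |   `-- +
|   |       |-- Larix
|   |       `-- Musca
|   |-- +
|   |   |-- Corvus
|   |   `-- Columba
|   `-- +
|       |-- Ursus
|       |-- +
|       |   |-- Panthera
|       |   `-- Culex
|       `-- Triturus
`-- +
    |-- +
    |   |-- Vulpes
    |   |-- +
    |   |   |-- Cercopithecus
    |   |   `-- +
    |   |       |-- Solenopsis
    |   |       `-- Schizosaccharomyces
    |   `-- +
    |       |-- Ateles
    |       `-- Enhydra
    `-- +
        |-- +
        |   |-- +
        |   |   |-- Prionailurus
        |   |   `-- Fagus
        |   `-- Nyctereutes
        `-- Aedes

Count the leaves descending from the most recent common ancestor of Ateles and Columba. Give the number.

19

The MRCA of Ateles and Columba is the root, so the clade is the entire tree.
That clade contains 19 terminal taxa: Aedes, Ateles, Capsella, Cercopithecus, Columba, Corvus, Culex, Enhydra, Fagus, Larix, Musca, Nyctereutes, Panthera, Prionailurus, Schizosaccharomyces, Solenopsis, Triturus, Ursus, Vulpes.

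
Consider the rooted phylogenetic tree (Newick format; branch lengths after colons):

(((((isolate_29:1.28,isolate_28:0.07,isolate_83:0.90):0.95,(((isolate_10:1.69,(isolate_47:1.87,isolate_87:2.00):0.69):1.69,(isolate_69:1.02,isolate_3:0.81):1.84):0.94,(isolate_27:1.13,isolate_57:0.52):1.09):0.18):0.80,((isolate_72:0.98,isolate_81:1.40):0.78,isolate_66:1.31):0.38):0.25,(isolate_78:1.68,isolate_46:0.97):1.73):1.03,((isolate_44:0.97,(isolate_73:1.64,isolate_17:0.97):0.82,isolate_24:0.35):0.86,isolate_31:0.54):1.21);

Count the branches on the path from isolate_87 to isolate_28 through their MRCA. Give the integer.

7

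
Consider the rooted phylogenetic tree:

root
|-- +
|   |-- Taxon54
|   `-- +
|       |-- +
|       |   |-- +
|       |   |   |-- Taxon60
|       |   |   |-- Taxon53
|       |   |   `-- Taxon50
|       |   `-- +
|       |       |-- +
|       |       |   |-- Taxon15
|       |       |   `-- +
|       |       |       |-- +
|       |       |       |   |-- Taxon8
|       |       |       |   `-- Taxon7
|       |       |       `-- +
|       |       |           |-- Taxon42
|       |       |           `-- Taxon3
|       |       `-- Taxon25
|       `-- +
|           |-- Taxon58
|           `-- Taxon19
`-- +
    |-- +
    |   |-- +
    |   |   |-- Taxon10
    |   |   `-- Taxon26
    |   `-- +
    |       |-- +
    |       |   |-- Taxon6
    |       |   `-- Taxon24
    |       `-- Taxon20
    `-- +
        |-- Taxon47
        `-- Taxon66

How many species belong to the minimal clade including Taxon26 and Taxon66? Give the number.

The MRCA of Taxon26 and Taxon66 is the node subtending (((Taxon10,Taxon26),((Taxon6,Taxon24),Taxon20)),(Taxon47,Taxon66)).
That clade contains 7 terminal taxa: Taxon10, Taxon20, Taxon24, Taxon26, Taxon47, Taxon6, Taxon66.

7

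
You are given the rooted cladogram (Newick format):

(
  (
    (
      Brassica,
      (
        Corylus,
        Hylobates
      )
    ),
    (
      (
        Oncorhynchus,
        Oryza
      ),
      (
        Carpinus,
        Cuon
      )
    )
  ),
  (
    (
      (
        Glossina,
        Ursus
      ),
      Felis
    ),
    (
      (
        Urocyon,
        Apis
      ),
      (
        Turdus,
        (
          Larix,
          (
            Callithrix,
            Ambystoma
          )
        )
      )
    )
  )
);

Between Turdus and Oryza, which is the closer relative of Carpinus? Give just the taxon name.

The MRCA of Carpinus and Oryza subtends ((Oncorhynchus,Oryza),(Carpinus,Cuon)) (4 taxa).
The MRCA of Carpinus and Turdus is the root, subtending the entire tree (16 taxa).
The first is nested inside the second, so Carpinus shares a more recent common ancestor with Oryza.

Oryza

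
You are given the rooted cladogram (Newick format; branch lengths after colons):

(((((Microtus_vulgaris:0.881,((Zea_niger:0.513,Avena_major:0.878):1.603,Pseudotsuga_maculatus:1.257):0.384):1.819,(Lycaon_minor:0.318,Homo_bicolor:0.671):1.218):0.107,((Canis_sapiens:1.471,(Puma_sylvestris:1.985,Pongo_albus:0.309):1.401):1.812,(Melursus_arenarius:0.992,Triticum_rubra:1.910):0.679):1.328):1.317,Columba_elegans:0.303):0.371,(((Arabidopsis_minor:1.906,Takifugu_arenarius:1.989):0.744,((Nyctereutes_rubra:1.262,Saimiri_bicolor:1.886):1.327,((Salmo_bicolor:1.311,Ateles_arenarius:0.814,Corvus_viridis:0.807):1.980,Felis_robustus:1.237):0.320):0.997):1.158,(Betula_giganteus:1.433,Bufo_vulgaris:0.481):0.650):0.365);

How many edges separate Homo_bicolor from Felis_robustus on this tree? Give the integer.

The MRCA of Homo_bicolor and Felis_robustus is the root of the tree.
From Homo_bicolor up to that node: 5 branches. From Felis_robustus up to the same node: 5 branches. Total: 5 + 5 = 10.

10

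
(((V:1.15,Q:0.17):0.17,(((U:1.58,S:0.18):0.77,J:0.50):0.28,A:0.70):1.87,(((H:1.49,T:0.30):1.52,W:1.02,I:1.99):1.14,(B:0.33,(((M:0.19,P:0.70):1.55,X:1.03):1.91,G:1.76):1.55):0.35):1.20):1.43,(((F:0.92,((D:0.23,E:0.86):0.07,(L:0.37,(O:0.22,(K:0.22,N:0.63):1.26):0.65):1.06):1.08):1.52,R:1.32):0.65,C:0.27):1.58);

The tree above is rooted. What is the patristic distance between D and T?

The path runs D → … → MRCA → … → T; the MRCA is the root of the tree.
Branch lengths along that path: 0.23 + 0.07 + 1.08 + 1.52 + 0.65 + 1.58 + 1.43 + 1.20 + 1.14 + 1.52 + 0.30 = 10.72.

10.72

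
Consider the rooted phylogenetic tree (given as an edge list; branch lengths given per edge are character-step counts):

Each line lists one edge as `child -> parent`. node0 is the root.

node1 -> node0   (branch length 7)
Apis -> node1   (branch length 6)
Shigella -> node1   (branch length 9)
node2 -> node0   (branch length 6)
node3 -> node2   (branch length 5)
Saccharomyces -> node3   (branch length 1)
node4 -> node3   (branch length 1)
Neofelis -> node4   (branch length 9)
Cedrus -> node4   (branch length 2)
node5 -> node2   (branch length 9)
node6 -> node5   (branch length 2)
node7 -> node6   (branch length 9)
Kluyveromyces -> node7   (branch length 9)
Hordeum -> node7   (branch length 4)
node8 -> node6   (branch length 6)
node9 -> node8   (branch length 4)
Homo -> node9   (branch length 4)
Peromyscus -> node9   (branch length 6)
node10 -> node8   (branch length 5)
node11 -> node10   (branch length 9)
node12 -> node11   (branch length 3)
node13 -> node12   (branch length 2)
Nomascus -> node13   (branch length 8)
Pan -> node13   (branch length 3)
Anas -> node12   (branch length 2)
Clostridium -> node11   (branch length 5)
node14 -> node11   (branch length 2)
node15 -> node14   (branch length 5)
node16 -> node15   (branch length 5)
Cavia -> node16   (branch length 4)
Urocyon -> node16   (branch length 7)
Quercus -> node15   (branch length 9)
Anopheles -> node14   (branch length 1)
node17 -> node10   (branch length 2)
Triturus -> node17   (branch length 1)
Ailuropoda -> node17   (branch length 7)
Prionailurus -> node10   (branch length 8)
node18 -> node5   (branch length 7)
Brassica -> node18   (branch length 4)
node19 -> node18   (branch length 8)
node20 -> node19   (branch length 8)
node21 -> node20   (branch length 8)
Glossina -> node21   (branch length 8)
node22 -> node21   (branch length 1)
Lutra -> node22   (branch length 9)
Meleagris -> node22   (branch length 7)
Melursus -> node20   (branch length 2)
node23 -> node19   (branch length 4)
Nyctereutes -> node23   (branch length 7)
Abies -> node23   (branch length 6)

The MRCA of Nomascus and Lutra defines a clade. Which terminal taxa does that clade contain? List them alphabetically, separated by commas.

Abies, Ailuropoda, Anas, Anopheles, Brassica, Cavia, Clostridium, Glossina, Homo, Hordeum, Kluyveromyces, Lutra, Meleagris, Melursus, Nomascus, Nyctereutes, Pan, Peromyscus, Prionailurus, Quercus, Triturus, Urocyon

Tracing Nomascus: it sits inside (Nomascus,Pan).
Tracing Lutra: it sits inside (Lutra,Meleagris).
The smallest clade enclosing both is (((Kluyveromyces,Hordeum),((Homo,Peromyscus),((((Nomascus,Pan),Anas),Clostridium,(((Cavia,Urocyon),Quercus),Anopheles)),(Triturus,Ailuropoda),Prionailurus))),(Brassica,(((Glossina,(Lutra,Meleagris)),Melursus),(Nyctereutes,Abies)))); the answer is its 22 terminal taxa in alphabetical order.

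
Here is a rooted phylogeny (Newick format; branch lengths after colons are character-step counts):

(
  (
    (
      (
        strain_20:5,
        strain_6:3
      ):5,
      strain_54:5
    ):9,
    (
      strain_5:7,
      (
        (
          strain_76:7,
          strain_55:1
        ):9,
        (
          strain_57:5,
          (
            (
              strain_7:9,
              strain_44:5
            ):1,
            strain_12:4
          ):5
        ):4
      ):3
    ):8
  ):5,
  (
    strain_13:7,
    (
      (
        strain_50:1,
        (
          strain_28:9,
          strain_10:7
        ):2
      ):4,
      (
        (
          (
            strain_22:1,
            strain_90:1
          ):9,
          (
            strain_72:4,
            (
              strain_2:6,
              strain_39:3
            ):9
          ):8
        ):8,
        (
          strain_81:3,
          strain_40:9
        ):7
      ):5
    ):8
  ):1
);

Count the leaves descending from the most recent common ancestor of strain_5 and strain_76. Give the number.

7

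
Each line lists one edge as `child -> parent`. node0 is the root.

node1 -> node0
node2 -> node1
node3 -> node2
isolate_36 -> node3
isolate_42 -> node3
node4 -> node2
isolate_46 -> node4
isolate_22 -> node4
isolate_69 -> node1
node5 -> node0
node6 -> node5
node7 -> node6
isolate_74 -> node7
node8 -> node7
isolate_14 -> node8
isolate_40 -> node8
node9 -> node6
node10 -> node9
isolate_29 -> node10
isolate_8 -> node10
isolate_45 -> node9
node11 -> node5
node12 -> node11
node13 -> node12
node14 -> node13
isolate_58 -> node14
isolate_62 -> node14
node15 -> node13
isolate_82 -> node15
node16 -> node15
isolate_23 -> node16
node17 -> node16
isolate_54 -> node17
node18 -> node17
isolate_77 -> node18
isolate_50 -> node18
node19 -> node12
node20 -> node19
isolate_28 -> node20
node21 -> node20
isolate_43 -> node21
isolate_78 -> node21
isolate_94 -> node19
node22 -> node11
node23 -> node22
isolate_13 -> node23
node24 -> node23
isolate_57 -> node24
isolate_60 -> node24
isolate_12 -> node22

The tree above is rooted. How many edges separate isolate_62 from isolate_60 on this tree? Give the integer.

The MRCA of isolate_62 and isolate_60 is the node subtending ((((isolate_58,isolate_62),(isolate_82,(isolate_23,(isolate_54,(isolate_77,isolate_50))))),((isolate_28,(isolate_43,isolate_78)),isolate_94)),((isolate_13,(isolate_57,isolate_60)),isolate_12)).
From isolate_62 up to that node: 4 branches. From isolate_60 up to the same node: 4 branches. Total: 4 + 4 = 8.

8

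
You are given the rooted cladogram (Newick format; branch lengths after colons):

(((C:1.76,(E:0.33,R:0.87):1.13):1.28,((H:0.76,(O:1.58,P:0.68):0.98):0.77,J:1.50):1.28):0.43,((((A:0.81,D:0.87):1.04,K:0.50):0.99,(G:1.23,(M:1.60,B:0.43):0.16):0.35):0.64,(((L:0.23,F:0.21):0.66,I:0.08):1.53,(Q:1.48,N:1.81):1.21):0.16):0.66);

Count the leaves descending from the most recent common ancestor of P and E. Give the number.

The MRCA of P and E is the node subtending ((C,(E,R)),((H,(O,P)),J)).
That clade contains 7 terminal taxa: C, E, H, J, O, P, R.

7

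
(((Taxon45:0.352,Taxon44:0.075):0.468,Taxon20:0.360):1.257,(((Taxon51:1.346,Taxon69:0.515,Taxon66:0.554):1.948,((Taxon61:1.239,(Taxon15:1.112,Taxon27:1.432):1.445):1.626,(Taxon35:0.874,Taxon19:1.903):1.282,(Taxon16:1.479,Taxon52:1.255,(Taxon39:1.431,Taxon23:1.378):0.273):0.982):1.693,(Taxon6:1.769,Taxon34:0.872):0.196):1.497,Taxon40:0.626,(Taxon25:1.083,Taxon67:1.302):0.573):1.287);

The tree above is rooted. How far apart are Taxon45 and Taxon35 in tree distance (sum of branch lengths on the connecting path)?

The path runs Taxon45 → … → MRCA → … → Taxon35; the MRCA is the root of the tree.
Branch lengths along that path: 0.352 + 0.468 + 1.257 + 1.287 + 1.497 + 1.693 + 1.282 + 0.874 = 8.710.

8.710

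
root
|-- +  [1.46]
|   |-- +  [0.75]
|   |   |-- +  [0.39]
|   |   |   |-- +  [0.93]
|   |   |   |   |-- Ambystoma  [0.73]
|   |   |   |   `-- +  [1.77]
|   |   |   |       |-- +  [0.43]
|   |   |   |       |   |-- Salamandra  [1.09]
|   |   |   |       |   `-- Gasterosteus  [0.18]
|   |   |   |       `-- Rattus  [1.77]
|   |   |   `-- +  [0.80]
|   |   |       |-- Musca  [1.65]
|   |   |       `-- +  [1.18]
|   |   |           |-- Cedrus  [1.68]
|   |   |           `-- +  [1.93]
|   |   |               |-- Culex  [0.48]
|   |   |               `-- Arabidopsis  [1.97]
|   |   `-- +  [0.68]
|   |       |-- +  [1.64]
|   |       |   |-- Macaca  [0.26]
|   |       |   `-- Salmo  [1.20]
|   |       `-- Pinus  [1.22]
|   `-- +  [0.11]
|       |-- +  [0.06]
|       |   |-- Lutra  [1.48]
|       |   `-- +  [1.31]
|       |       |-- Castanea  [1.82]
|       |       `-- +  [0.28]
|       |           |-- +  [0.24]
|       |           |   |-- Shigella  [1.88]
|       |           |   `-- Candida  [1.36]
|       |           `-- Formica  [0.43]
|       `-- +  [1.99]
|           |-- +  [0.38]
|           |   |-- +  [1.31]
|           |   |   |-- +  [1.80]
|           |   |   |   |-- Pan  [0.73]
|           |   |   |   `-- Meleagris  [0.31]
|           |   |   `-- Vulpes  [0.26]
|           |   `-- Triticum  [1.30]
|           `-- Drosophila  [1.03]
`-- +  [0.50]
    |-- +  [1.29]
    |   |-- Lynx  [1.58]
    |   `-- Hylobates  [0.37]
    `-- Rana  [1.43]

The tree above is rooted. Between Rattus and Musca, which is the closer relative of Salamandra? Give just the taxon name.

Rattus

The MRCA of Salamandra and Rattus subtends ((Salamandra,Gasterosteus),Rattus) (3 taxa).
The MRCA of Salamandra and Musca subtends ((Ambystoma,((Salamandra,Gasterosteus),Rattus)),(Musca,(Cedrus,(Culex,Arabidopsis)))) (8 taxa).
The first is nested inside the second, so Salamandra shares a more recent common ancestor with Rattus.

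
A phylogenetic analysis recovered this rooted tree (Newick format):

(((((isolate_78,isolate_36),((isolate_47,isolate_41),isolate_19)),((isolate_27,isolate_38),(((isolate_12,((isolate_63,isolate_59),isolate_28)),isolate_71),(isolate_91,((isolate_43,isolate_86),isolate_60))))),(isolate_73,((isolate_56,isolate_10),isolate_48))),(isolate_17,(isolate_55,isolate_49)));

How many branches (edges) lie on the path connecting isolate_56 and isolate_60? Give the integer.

10

The MRCA of isolate_56 and isolate_60 is the node subtending ((((isolate_78,isolate_36),((isolate_47,isolate_41),isolate_19)),((isolate_27,isolate_38),(((isolate_12,((isolate_63,isolate_59),isolate_28)),isolate_71),(isolate_91,((isolate_43,isolate_86),isolate_60))))),(isolate_73,((isolate_56,isolate_10),isolate_48))).
From isolate_56 up to that node: 4 branches. From isolate_60 up to the same node: 6 branches. Total: 4 + 6 = 10.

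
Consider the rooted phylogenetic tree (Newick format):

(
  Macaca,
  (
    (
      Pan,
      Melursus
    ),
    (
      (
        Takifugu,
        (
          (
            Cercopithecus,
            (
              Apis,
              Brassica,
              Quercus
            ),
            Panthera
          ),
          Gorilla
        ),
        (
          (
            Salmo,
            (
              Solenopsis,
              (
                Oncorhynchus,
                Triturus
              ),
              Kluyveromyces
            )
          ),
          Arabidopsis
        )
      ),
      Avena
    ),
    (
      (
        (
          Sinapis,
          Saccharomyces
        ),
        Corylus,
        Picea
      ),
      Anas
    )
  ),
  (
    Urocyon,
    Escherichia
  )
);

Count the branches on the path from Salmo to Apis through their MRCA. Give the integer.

7

The MRCA of Salmo and Apis is the node subtending (Takifugu,((Cercopithecus,(Apis,Brassica,Quercus),Panthera),Gorilla),((Salmo,(Solenopsis,(Oncorhynchus,Triturus),Kluyveromyces)),Arabidopsis)).
From Salmo up to that node: 3 branches. From Apis up to the same node: 4 branches. Total: 3 + 4 = 7.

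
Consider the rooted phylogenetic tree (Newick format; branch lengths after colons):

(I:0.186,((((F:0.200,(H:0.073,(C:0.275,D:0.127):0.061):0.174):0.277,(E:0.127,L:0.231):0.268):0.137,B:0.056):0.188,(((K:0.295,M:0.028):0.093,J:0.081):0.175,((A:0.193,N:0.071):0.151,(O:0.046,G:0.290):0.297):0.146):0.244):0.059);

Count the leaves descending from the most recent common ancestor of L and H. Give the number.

The MRCA of L and H is the node subtending ((F,(H,(C,D))),(E,L)).
That clade contains 6 terminal taxa: C, D, E, F, H, L.

6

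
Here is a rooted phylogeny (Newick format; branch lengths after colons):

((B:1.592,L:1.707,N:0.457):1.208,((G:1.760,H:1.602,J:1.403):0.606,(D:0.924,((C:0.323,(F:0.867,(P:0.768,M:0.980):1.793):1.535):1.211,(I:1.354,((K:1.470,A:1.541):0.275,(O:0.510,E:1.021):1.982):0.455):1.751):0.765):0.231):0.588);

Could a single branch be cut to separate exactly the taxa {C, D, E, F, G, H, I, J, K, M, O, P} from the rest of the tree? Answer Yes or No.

No

The MRCA of the listed taxa subtends ((G,H,J),(D,((C,(F,(P,M))),(I,((K,A),(O,E)))))).
That clade also contains A, which is not in the proposed group, so the group is not monophyletic.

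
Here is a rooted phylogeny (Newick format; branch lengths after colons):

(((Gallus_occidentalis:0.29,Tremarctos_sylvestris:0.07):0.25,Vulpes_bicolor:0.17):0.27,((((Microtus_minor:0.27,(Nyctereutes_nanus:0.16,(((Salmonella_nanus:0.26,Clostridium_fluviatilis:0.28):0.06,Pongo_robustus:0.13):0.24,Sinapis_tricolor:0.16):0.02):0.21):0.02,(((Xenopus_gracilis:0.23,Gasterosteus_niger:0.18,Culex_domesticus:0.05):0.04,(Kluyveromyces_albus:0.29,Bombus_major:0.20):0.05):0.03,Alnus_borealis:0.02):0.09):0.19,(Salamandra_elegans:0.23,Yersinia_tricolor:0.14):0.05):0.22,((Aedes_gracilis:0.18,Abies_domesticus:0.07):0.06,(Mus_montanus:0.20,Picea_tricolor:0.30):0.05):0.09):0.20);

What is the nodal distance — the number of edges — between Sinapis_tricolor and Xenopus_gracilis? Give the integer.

8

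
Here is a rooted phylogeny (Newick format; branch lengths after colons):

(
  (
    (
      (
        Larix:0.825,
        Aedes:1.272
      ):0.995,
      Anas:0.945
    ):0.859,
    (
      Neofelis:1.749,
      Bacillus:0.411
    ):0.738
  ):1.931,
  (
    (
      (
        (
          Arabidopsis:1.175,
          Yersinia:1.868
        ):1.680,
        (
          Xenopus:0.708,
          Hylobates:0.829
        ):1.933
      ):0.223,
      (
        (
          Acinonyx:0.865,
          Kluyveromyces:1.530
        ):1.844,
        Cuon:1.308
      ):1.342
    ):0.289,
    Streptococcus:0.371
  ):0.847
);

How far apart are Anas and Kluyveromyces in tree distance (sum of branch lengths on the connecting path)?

The path runs Anas → … → MRCA → … → Kluyveromyces; the MRCA is the root of the tree.
Branch lengths along that path: 0.945 + 0.859 + 1.931 + 0.847 + 0.289 + 1.342 + 1.844 + 1.530 = 9.587.

9.587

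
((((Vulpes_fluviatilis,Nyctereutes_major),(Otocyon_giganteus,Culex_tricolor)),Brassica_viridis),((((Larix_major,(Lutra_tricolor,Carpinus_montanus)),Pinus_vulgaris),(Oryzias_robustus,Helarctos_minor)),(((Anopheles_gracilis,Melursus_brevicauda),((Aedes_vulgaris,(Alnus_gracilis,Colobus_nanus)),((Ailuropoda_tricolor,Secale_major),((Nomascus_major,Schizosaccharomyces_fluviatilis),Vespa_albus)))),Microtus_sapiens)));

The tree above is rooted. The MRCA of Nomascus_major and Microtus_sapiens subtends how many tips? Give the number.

11

The MRCA of Nomascus_major and Microtus_sapiens is the node subtending (((Anopheles_gracilis,Melursus_brevicauda),((Aedes_vulgaris,(Alnus_gracilis,Colobus_nanus)),((Ailuropoda_tricolor,Secale_major),((Nomascus_major,Schizosaccharomyces_fluviatilis),Vespa_albus)))),Microtus_sapiens).
That clade contains 11 terminal taxa: Aedes_vulgaris, Ailuropoda_tricolor, Alnus_gracilis, Anopheles_gracilis, Colobus_nanus, Melursus_brevicauda, Microtus_sapiens, Nomascus_major, Schizosaccharomyces_fluviatilis, Secale_major, Vespa_albus.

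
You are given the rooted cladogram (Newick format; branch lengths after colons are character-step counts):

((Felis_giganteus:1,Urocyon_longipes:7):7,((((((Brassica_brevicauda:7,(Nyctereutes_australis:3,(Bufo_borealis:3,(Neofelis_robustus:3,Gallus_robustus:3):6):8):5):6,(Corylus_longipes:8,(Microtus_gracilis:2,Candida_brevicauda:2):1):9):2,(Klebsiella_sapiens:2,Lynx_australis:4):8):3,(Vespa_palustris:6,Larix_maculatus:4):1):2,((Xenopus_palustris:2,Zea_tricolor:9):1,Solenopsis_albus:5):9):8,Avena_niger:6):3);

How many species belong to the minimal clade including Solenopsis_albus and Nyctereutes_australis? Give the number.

15

The MRCA of Solenopsis_albus and Nyctereutes_australis is the node subtending (((((Brassica_brevicauda,(Nyctereutes_australis,(Bufo_borealis,(Neofelis_robustus,Gallus_robustus)))),(Corylus_longipes,(Microtus_gracilis,Candida_brevicauda))),(Klebsiella_sapiens,Lynx_australis)),(Vespa_palustris,Larix_maculatus)),((Xenopus_palustris,Zea_tricolor),Solenopsis_albus)).
That clade contains 15 terminal taxa: Brassica_brevicauda, Bufo_borealis, Candida_brevicauda, Corylus_longipes, Gallus_robustus, Klebsiella_sapiens, Larix_maculatus, Lynx_australis, Microtus_gracilis, Neofelis_robustus, Nyctereutes_australis, Solenopsis_albus, Vespa_palustris, Xenopus_palustris, Zea_tricolor.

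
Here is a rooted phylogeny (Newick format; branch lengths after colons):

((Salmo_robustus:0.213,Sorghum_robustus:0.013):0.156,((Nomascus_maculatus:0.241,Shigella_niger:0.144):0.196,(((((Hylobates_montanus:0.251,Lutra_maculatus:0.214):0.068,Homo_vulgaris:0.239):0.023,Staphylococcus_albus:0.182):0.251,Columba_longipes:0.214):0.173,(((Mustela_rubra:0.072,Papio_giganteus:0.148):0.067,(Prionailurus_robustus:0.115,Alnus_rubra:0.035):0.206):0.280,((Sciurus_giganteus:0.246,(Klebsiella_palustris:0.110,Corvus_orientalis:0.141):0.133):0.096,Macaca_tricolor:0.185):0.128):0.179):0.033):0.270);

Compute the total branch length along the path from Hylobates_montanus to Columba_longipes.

The path runs Hylobates_montanus → … → MRCA → … → Columba_longipes; the MRCA is the node subtending ((((Hylobates_montanus,Lutra_maculatus),Homo_vulgaris),Staphylococcus_albus),Columba_longipes).
Branch lengths along that path: 0.251 + 0.068 + 0.023 + 0.251 + 0.214 = 0.807.

0.807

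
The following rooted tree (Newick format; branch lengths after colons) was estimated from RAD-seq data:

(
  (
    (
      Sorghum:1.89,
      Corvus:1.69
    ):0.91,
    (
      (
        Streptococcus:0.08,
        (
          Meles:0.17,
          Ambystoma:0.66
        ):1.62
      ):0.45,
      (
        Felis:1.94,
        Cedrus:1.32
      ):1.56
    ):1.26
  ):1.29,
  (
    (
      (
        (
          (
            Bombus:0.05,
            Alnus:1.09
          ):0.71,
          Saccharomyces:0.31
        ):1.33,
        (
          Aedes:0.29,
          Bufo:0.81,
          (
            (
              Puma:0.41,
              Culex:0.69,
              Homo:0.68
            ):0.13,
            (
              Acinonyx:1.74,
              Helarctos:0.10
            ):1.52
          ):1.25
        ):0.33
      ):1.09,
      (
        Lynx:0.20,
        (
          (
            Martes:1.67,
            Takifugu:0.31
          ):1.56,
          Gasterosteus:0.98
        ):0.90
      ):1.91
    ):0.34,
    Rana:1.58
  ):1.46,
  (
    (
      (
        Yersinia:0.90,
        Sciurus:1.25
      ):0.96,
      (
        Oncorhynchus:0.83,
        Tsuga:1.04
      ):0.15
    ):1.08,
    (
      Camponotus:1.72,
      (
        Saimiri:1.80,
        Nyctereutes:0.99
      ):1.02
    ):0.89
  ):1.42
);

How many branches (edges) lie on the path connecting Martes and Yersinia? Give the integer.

The MRCA of Martes and Yersinia is the root of the tree.
From Martes up to that node: 6 branches. From Yersinia up to the same node: 4 branches. Total: 6 + 4 = 10.

10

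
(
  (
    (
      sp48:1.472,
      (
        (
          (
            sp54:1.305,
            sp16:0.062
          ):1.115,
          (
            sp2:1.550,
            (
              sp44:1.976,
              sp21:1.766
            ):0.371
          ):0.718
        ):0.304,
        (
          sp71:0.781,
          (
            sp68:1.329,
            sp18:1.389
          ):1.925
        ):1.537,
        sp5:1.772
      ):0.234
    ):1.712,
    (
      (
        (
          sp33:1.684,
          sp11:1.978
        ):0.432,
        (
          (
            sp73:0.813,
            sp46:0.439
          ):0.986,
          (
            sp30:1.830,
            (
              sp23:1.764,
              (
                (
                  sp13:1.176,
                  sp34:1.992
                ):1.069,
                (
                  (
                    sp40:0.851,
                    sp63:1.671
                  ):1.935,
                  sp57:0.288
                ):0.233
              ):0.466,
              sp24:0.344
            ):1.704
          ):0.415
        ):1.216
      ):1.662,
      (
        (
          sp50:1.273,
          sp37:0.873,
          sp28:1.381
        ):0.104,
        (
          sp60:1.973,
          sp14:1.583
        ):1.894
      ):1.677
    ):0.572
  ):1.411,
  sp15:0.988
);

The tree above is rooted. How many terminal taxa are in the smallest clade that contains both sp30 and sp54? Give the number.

27

The MRCA of sp30 and sp54 is the node subtending ((sp48,(((sp54,sp16),(sp2,(sp44,sp21))),(sp71,(sp68,sp18)),sp5)),(((sp33,sp11),((sp73,sp46),(sp30,(sp23,((sp13,sp34),((sp40,sp63),sp57)),sp24)))),((sp50,sp37,sp28),(sp60,sp14)))).
That clade contains 27 terminal taxa: sp11, sp13, sp14, sp16, sp18, sp2, sp21, sp23, sp24, sp28, sp30, sp33, sp34, sp37, sp40, sp44, sp46, sp48, sp5, sp50, sp54, sp57, sp60, sp63, sp68, sp71, sp73.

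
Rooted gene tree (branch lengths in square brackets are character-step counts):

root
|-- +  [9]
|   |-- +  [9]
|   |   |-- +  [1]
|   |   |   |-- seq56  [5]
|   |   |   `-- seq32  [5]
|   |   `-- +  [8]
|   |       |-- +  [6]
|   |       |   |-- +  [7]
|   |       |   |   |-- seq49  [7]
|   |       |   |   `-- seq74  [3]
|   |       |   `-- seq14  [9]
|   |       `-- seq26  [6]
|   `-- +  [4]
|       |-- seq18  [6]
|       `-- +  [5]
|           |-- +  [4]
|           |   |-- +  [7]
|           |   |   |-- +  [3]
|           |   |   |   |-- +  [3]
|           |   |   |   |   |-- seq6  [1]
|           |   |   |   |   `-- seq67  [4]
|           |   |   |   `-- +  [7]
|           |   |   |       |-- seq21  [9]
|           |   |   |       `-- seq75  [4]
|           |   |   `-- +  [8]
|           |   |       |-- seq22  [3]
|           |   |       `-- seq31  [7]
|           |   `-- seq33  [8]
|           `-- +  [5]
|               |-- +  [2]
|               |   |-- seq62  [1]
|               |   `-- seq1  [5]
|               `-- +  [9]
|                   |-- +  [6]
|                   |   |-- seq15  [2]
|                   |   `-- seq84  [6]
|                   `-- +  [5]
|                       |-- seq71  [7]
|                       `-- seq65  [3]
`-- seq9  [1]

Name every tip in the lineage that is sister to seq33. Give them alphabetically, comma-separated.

seq21, seq22, seq31, seq6, seq67, seq75

seq33 attaches to the tree at the node subtending ((((seq6,seq67),(seq21,seq75)),(seq22,seq31)),seq33).
The other lineage descending from that same node — the sister group — is (((seq6,seq67),(seq21,seq75)),(seq22,seq31)); its 6 tips in alphabetical order are the answer.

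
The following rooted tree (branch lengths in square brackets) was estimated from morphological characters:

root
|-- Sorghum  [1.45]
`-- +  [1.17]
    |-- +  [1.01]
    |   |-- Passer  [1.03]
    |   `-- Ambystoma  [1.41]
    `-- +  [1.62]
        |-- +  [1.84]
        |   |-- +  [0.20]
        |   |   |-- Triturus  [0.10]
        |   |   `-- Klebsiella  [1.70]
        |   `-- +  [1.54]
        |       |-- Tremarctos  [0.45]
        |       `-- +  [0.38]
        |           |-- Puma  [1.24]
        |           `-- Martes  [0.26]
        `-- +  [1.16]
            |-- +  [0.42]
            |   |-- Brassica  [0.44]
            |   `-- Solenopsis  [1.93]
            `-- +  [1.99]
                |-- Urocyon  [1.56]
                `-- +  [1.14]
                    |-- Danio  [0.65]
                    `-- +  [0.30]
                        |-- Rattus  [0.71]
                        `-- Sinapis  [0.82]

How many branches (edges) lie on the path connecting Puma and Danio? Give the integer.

8

The MRCA of Puma and Danio is the node subtending (((Triturus,Klebsiella),(Tremarctos,(Puma,Martes))),((Brassica,Solenopsis),(Urocyon,(Danio,(Rattus,Sinapis))))).
From Puma up to that node: 4 branches. From Danio up to the same node: 4 branches. Total: 4 + 4 = 8.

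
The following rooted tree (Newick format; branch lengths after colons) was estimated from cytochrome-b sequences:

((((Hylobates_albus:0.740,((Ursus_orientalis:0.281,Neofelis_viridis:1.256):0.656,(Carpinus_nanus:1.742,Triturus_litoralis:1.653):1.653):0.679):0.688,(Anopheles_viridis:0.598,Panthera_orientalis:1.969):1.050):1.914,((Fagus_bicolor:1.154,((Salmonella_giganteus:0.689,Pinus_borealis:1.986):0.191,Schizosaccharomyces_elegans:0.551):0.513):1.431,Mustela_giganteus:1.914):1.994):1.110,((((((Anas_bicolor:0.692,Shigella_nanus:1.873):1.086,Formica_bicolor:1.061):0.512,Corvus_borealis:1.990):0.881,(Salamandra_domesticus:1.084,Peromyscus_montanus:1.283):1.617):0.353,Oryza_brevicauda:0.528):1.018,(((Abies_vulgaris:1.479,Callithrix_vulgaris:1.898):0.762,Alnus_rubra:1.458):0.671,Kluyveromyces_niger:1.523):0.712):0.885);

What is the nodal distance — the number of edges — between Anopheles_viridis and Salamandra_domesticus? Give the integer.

The MRCA of Anopheles_viridis and Salamandra_domesticus is the root of the tree.
From Anopheles_viridis up to that node: 4 branches. From Salamandra_domesticus up to the same node: 5 branches. Total: 4 + 5 = 9.

9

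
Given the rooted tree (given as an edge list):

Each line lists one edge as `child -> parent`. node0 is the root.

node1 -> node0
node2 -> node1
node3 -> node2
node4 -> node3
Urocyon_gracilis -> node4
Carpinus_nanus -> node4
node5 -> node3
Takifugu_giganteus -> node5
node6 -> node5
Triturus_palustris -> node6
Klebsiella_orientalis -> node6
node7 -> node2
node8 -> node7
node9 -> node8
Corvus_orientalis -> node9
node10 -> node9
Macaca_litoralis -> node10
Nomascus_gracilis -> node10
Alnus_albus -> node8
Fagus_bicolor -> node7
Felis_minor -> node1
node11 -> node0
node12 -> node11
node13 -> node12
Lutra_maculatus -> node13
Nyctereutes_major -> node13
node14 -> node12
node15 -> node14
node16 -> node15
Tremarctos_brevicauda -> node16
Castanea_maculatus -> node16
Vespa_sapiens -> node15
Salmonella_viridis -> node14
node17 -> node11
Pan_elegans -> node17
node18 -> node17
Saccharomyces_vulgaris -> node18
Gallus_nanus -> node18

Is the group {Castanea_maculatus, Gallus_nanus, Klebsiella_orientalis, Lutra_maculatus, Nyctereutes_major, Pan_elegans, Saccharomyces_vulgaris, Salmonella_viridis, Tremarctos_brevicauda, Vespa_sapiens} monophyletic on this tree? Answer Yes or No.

No

The MRCA of the listed taxa is the root, so the smallest clade containing them is the whole tree.
That clade also contains Alnus_albus, Carpinus_nanus, Corvus_orientalis, Fagus_bicolor, Felis_minor, Macaca_litoralis, Nomascus_gracilis, Takifugu_giganteus, Triturus_palustris, Urocyon_gracilis, which are not in the proposed group, so the group is not monophyletic.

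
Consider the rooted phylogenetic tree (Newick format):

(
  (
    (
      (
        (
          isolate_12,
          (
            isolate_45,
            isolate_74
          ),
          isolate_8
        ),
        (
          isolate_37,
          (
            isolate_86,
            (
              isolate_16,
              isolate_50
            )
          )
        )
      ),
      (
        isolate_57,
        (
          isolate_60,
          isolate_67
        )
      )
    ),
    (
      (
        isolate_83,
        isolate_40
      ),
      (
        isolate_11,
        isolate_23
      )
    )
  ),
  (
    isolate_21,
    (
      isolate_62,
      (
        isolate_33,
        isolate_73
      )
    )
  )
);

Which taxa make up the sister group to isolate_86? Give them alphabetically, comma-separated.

isolate_86 attaches to the tree at the node subtending (isolate_86,(isolate_16,isolate_50)).
The other lineage descending from that same node — the sister group — is (isolate_16,isolate_50); its 2 tips in alphabetical order are the answer.

isolate_16, isolate_50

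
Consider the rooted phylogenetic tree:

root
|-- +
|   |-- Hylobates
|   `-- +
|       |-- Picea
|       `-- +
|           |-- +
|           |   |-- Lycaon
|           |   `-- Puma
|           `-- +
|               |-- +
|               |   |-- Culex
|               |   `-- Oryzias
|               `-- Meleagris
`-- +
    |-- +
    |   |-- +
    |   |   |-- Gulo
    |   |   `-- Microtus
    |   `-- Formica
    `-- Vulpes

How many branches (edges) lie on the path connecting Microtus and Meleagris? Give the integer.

The MRCA of Microtus and Meleagris is the root of the tree.
From Microtus up to that node: 4 branches. From Meleagris up to the same node: 5 branches. Total: 4 + 5 = 9.

9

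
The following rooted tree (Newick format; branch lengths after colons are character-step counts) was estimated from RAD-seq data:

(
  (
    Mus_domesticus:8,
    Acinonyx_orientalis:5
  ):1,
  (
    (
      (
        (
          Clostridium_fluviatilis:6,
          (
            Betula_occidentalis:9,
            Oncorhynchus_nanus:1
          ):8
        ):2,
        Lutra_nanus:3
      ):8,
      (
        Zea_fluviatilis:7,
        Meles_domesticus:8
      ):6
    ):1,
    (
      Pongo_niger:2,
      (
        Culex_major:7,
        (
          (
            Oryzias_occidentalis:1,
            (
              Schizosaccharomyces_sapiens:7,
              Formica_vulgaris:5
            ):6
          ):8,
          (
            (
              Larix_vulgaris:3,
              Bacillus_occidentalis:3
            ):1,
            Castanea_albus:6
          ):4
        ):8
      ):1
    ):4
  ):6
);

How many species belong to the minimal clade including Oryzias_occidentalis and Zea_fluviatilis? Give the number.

The MRCA of Oryzias_occidentalis and Zea_fluviatilis is the node subtending ((((Clostridium_fluviatilis,(Betula_occidentalis,Oncorhynchus_nanus)),Lutra_nanus),(Zea_fluviatilis,Meles_domesticus)),(Pongo_niger,(Culex_major,((Oryzias_occidentalis,(Schizosaccharomyces_sapiens,Formica_vulgaris)),((Larix_vulgaris,Bacillus_occidentalis),Castanea_albus))))).
That clade contains 14 terminal taxa: Bacillus_occidentalis, Betula_occidentalis, Castanea_albus, Clostridium_fluviatilis, Culex_major, Formica_vulgaris, Larix_vulgaris, Lutra_nanus, Meles_domesticus, Oncorhynchus_nanus, Oryzias_occidentalis, Pongo_niger, Schizosaccharomyces_sapiens, Zea_fluviatilis.

14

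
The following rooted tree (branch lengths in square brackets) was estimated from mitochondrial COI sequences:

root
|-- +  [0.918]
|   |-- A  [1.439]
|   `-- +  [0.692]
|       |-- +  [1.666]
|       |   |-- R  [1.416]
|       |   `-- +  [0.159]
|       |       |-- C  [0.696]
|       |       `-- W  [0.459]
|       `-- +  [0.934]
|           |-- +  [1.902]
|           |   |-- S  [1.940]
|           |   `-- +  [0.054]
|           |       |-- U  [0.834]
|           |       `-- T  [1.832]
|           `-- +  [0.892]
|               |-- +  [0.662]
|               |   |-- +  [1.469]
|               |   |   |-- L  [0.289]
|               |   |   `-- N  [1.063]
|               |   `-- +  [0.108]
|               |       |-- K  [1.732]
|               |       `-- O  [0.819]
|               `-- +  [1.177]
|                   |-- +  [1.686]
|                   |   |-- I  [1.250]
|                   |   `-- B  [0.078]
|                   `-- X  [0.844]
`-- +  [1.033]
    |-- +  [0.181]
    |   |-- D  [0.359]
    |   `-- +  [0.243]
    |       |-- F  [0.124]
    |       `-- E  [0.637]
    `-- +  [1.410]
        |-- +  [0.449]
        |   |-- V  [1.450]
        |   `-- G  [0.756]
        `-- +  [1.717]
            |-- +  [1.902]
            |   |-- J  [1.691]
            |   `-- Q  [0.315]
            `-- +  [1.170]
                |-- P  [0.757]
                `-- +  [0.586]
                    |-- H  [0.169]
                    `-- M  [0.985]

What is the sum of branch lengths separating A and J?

The path runs A → … → MRCA → … → J; the MRCA is the root of the tree.
Branch lengths along that path: 1.439 + 0.918 + 1.033 + 1.410 + 1.717 + 1.902 + 1.691 = 10.110.

10.110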